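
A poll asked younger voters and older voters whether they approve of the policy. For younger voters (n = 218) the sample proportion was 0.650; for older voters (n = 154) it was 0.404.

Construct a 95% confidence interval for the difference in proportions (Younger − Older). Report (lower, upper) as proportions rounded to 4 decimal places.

(0.1459, 0.3461)

SE₁ = √(p̂₁(1−p̂₁)/n₁) = √(0.6500·0.3500/218) = 0.03230; SE₂ = √(0.4040·0.5960/154) = 0.03954.
Independent samples: SE of the difference = √(SE₁² + SE₂²) = √(0.00104329 + 0.0015634116) = 0.05106.
z* for 95% confidence is 1.960, so the margin of error is 1.960 × 0.05106 = 0.10008.
Point estimate p̂₁ − p̂₂ = 0.6500 − 0.4040 = 0.2460.
0.2460 ± 0.10008 → (0.1459, 0.3461).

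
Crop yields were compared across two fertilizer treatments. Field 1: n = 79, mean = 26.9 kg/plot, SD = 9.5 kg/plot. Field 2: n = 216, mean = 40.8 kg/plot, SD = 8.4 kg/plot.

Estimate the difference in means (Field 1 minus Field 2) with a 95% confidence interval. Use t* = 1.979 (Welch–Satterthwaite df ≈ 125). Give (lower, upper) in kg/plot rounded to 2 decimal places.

(-16.30, -11.50)

Per-group SEs: s₁/√n₁ = 9.5/√79 = 1.0688, s₂/√n₂ = 8.4/√216 = 0.5715.
Unpooled SE of the difference: √(1.14233344 + 0.32661225) = 1.2120.
Margin of error = t* · SE = 1.979 × 1.2120 = 2.3985.
x̄₁ − x̄₂ = 26.9 − 40.8 = -13.9000.
CI: -13.9000 ± 2.3985 = (-16.30, -11.50).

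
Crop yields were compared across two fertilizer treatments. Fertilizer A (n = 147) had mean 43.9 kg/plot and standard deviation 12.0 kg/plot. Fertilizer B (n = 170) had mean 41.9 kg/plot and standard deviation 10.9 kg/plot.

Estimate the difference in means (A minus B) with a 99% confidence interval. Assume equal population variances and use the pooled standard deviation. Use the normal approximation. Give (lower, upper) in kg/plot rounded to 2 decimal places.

Pooled variance s_p² = [146·12.0² + 169·10.9²] / (147+170−2) = 130.4854, so s_p = 11.4230.
SE_diff = s_p·√(1/n₁ + 1/n₂) = 11.4230·√(1/147 + 1/170) = 1.2866.
z* = 2.576; margin = 2.576 × 1.2866 = 3.3143.
Difference = 43.9 − 41.9 = 2.0000.
2.0000 ± 3.3143 → (-1.31, 5.31).

(-1.31, 5.31)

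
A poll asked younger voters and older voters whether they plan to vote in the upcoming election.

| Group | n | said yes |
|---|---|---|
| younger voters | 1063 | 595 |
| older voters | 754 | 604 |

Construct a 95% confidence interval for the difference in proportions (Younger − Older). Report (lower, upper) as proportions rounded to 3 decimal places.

(-0.283, -0.200)

p̂₁ = 595/1063 = 0.5597 and p̂₂ = 604/754 = 0.8011.
SE₁ = √(p̂₁(1−p̂₁)/n₁) = √(0.5597·0.4403/1063) = 0.01523; SE₂ = √(0.8011·0.1989/754) = 0.01454.
Independent samples: SE of the difference = √(SE₁² + SE₂²) = √(0.0002319529 + 0.0002114116) = 0.02106.
z* for 95% confidence is 1.960, so the margin of error is 1.960 × 0.02106 = 0.04128.
Point estimate p̂₁ − p̂₂ = 0.5597 − 0.8011 = -0.2414.
-0.2414 ± 0.04128 → (-0.283, -0.200).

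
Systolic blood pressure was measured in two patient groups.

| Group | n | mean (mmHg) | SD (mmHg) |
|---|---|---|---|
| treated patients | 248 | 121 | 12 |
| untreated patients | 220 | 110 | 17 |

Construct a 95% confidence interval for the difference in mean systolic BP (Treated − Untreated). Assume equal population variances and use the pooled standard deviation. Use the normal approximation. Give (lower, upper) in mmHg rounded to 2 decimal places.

s_p = √[((n₁−1)s₁² + (n₂−1)s₂²)/(n₁+n₂−2)] = √[(247·12² + 219·17²)/466] = 14.5652.
SE = 14.5652·√(1/248 + 1/220) = 1.3490.
With z* = 1.960, margin = 1.960 × 1.3490 = 2.6440.
x̄₁ − x̄₂ = 121 − 110 = 11.0000; interval 11.0000 ± 2.6440 = (8.36, 13.64).

(8.36, 13.64)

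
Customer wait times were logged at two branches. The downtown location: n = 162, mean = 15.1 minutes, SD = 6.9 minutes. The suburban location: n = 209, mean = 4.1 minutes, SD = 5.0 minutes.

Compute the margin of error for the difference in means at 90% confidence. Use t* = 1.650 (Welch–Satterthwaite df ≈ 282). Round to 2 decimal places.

SE₁ = s₁/√n₁ = 6.9/√162 = 0.5421; SE₂ = 5.0/√209 = 0.3459.
Independent samples, unequal variances: SE_diff = √(SE₁² + SE₂²) = √(0.29387241 + 0.11964681) = 0.6431.
t* = 1.650, so margin of error = 1.650 × 0.6431 = 1.0611.

1.06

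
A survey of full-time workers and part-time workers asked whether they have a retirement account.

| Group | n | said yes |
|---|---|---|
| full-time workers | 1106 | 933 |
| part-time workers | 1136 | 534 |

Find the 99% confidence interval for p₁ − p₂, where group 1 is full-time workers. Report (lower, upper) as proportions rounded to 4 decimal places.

First, p̂₁ = 933/1106 = 0.8436; p̂₂ = 534/1136 = 0.4701.
The two standard errors are √(0.8436×0.1564/1106) = 0.01092 and √(0.4701×0.5299/1136) = 0.01481.
Because the samples are independent, SE_diff = √(0.01092² + 0.01481²) = 0.01840.
Using z* = 2.576 for 99%, ME = 2.576 × 0.01840 = 0.04740.
p̂₁ − p̂₂ = 0.3735; interval 0.3735 ± 0.04740 gives (0.3261, 0.4209).

(0.3261, 0.4209)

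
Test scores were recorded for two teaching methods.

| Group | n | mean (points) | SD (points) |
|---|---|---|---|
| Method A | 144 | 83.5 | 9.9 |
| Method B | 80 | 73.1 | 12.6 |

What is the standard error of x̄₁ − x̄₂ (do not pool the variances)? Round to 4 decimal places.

Per-group SEs: s₁/√n₁ = 9.9/√144 = 0.8250, s₂/√n₂ = 12.6/√80 = 1.4087.
Unpooled SE of the difference: √(0.680625 + 1.98443569) = 1.6325.

1.6325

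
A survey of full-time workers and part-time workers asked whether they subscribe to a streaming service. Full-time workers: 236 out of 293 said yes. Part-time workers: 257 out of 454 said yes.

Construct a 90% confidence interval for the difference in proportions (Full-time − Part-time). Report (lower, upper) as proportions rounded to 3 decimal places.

(0.185, 0.293)

First, p̂₁ = 236/293 = 0.8055; p̂₂ = 257/454 = 0.5661.
The two standard errors are √(0.8055×0.1945/293) = 0.02312 and √(0.5661×0.4339/454) = 0.02326.
Because the samples are independent, SE_diff = √(0.02312² + 0.02326²) = 0.03280.
Using z* = 1.645 for 90%, ME = 1.645 × 0.03280 = 0.05396.
p̂₁ − p̂₂ = 0.2394; interval 0.2394 ± 0.05396 gives (0.185, 0.293).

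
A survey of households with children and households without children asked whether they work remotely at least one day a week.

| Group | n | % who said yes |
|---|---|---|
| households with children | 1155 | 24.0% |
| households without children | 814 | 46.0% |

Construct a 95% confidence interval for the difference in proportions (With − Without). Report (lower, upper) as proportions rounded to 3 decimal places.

Each SE is √(p̂(1−p̂)/n): √(0.2400·0.7600/1155) = 0.01257 and √(0.4600·0.5400/814) = 0.01747.
SE(p̂₁ − p̂₂) = √(SE₁² + SE₂²) = √(0.0001580049 + 0.0003052009) = 0.02152, since the two samples are independent.
At 95% confidence z* = 1.960; margin = 1.960 × 0.02152 = 0.04218.
The difference is 0.2400 − 0.4600 = -0.2200, so the interval is -0.2200 ± 0.04218 = (-0.262, -0.178).

(-0.262, -0.178)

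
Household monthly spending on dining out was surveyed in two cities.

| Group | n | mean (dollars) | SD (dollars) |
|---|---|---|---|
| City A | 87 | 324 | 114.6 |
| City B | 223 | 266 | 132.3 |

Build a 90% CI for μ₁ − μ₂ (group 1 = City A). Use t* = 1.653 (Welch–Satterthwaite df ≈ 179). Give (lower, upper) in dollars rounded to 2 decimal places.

SE₁ = s₁/√n₁ = 114.6/√87 = 12.2864; SE₂ = 132.3/√223 = 8.8595.
Independent samples, unequal variances: SE_diff = √(SE₁² + SE₂²) = √(150.95562496 + 78.49074025) = 15.1475.
t* = 1.653, so margin of error = 1.653 × 15.1475 = 25.0388.
Difference in means = 324 − 266 = 58.0000.
58.0000 ± 25.0388 → (32.96, 83.04).

(32.96, 83.04)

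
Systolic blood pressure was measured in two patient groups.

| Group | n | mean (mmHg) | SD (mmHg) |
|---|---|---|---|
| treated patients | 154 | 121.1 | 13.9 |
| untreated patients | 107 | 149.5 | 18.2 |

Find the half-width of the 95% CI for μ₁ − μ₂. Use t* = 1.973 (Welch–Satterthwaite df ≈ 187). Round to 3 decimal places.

Standard errors of each mean: 13.9/√154 = 1.1201 and 18.2/√107 = 1.7595.
SE(x̄₁ − x̄₂) = √(1.1201² + 1.7595²) = 2.0858 for independent samples with unequal variances.
With t* = 1.973, the margin is 1.973 × 2.0858 = 4.1153.

4.115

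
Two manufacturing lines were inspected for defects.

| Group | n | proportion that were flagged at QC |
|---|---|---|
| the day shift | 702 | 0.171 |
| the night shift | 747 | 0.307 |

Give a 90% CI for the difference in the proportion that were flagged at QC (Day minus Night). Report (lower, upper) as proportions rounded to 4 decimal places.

(-0.1723, -0.0997)

Each SE is √(p̂(1−p̂)/n): √(0.1710·0.8290/702) = 0.01421 and √(0.3070·0.6930/747) = 0.01688.
SE(p̂₁ − p̂₂) = √(SE₁² + SE₂²) = √(0.0002019241 + 0.0002849344) = 0.02206, since the two samples are independent.
At 90% confidence z* = 1.645; margin = 1.645 × 0.02206 = 0.03629.
The difference is 0.1710 − 0.3070 = -0.1360, so the interval is -0.1360 ± 0.03629 = (-0.1723, -0.0997).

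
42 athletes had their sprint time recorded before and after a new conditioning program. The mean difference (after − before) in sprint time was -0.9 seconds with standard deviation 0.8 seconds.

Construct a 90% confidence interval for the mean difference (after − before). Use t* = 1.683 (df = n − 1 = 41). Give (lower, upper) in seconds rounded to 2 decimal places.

This is a matched-pairs design, so SE = s_d/√n = 0.8/√42 = 0.1234.
Margin = 1.683 × 0.1234 = 0.2077; the interval is -0.9 ± 0.2077 = (-1.11, -0.69).

(-1.11, -0.69)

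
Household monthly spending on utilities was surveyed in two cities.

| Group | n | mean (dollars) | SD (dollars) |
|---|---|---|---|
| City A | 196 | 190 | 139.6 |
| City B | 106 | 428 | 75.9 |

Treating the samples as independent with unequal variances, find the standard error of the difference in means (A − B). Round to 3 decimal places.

12.401

Per-group SEs: s₁/√n₁ = 139.6/√196 = 9.9714, s₂/√n₂ = 75.9/√106 = 7.3721.
Unpooled SE of the difference: √(99.42881796 + 54.34785841) = 12.4007.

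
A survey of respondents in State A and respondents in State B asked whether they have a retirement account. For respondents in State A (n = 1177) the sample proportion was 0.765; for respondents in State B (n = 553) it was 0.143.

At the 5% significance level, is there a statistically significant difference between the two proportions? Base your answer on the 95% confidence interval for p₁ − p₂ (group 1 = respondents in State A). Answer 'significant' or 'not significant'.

significant

Each SE is √(p̂(1−p̂)/n): √(0.7650·0.2350/1177) = 0.01236 and √(0.1430·0.8570/553) = 0.01489.
SE(p̂₁ − p̂₂) = √(SE₁² + SE₂²) = √(0.0001527696 + 0.0002217121) = 0.01935, since the two samples are independent.
At 95% confidence z* = 1.960; margin = 1.960 × 0.01935 = 0.03793.
The difference is 0.7650 − 0.1430 = 0.6220, so the interval is 0.6220 ± 0.03793 = (0.58407, 0.65993).
The interval (0.58407, 0.65993) does not contain 0, so the difference is significant.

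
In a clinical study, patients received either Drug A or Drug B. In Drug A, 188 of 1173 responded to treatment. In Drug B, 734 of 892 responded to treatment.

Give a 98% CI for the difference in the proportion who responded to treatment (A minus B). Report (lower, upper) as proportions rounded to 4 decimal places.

(-0.7014, -0.6238)

p̂₁ = 188/1173 = 0.1603 and p̂₂ = 734/892 = 0.8229.
SE₁ = √(p̂₁(1−p̂₁)/n₁) = √(0.1603·0.8397/1173) = 0.01071; SE₂ = √(0.8229·0.1771/892) = 0.01278.
Independent samples: SE of the difference = √(SE₁² + SE₂²) = √(0.0001147041 + 0.0001633284) = 0.01667.
z* for 98% confidence is 2.326, so the margin of error is 2.326 × 0.01667 = 0.03877.
Point estimate p̂₁ − p̂₂ = 0.1603 − 0.8229 = -0.6626.
-0.6626 ± 0.03877 → (-0.7014, -0.6238).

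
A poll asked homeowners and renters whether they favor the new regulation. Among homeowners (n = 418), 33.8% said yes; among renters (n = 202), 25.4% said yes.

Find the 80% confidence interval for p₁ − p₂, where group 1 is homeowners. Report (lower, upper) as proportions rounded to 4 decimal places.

The two standard errors are √(0.3380×0.6620/418) = 0.02314 and √(0.2540×0.7460/202) = 0.03063.
Because the samples are independent, SE_diff = √(0.02314² + 0.03063²) = 0.03839.
Using z* = 1.282 for 80%, ME = 1.282 × 0.03839 = 0.04922.
p̂₁ − p̂₂ = 0.0840; interval 0.0840 ± 0.04922 gives (0.0348, 0.1332).

(0.0348, 0.1332)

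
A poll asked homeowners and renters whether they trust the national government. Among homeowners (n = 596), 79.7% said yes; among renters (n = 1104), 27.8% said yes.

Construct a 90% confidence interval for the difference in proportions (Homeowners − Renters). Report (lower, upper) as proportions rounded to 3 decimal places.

Each SE is √(p̂(1−p̂)/n): √(0.7970·0.2030/596) = 0.01648 and √(0.2780·0.7220/1104) = 0.01348.
SE(p̂₁ − p̂₂) = √(SE₁² + SE₂²) = √(0.0002715904 + 0.0001817104) = 0.02129, since the two samples are independent.
At 90% confidence z* = 1.645; margin = 1.645 × 0.02129 = 0.03502.
The difference is 0.7970 − 0.2780 = 0.5190, so the interval is 0.5190 ± 0.03502 = (0.484, 0.554).

(0.484, 0.554)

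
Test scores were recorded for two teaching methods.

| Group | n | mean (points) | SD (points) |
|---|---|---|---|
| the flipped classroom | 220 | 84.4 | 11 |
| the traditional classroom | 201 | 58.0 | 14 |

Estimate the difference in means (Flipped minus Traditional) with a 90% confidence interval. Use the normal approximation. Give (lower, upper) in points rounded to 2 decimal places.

SE₁ = s₁/√n₁ = 11/√220 = 0.7416; SE₂ = 14/√201 = 0.9875.
Independent samples, unequal variances: SE_diff = √(SE₁² + SE₂²) = √(0.54997056 + 0.97515625) = 1.2350.
z* = 1.645, so margin of error = 1.645 × 1.2350 = 2.0316.
Difference in means = 84.4 − 58.0 = 26.4000.
26.4000 ± 2.0316 → (24.37, 28.43).

(24.37, 28.43)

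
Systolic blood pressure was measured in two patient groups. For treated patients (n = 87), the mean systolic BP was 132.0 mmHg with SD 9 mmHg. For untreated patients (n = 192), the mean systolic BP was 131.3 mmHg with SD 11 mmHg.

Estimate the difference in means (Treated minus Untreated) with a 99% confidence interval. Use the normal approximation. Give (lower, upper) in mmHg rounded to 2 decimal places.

(-2.52, 3.92)

Per-group SEs: s₁/√n₁ = 9/√87 = 0.9649, s₂/√n₂ = 11/√192 = 0.7939.
Unpooled SE of the difference: √(0.93103201 + 0.63027721) = 1.2495.
Margin of error = z* · SE = 2.576 × 1.2495 = 3.2187.
x̄₁ − x̄₂ = 132.0 − 131.3 = 0.7000.
CI: 0.7000 ± 3.2187 = (-2.52, 3.92).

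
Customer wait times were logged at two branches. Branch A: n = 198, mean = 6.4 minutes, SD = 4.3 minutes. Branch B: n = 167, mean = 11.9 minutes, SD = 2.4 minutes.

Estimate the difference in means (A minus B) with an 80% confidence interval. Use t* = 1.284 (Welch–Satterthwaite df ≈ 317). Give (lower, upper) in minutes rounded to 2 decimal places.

(-5.96, -5.04)

SE₁ = s₁/√n₁ = 4.3/√198 = 0.3056; SE₂ = 2.4/√167 = 0.1857.
Independent samples, unequal variances: SE_diff = √(SE₁² + SE₂²) = √(0.09339136 + 0.03448449) = 0.3576.
t* = 1.284, so margin of error = 1.284 × 0.3576 = 0.4592.
Difference in means = 6.4 − 11.9 = -5.5000.
-5.5000 ± 0.4592 → (-5.96, -5.04).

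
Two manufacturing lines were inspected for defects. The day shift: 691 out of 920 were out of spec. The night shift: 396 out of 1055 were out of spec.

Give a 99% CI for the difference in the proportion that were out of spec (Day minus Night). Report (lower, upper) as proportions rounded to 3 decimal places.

(0.323, 0.429)

First, p̂₁ = 691/920 = 0.7511; p̂₂ = 396/1055 = 0.3754.
The two standard errors are √(0.7511×0.2489/920) = 0.01426 and √(0.3754×0.6246/1055) = 0.01491.
Because the samples are independent, SE_diff = √(0.01426² + 0.01491²) = 0.02063.
Using z* = 2.576 for 99%, ME = 2.576 × 0.02063 = 0.05314.
p̂₁ − p̂₂ = 0.3757; interval 0.3757 ± 0.05314 gives (0.323, 0.429).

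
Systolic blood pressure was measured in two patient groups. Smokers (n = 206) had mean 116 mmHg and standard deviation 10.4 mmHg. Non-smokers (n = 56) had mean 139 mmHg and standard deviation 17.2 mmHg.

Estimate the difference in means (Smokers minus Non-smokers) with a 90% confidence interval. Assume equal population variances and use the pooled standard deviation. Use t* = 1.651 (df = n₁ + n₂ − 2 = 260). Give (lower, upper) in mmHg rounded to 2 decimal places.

Pooled variance s_p² = [205·10.4² + 55·17.2²] / (206+56−2) = 147.8615, so s_p = 12.1598.
SE_diff = s_p·√(1/n₁ + 1/n₂) = 12.1598·√(1/206 + 1/56) = 1.8325.
t* = 1.651; margin = 1.651 × 1.8325 = 3.0255.
Difference = 116 − 139 = -23.0000.
-23.0000 ± 3.0255 → (-26.03, -19.97).

(-26.03, -19.97)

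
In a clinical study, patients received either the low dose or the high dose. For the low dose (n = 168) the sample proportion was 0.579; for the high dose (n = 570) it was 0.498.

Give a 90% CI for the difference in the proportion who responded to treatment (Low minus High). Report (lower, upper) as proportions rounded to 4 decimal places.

(0.0095, 0.1525)

SE₁ = √(p̂₁(1−p̂₁)/n₁) = √(0.5790·0.4210/168) = 0.03809; SE₂ = √(0.4980·0.5020/570) = 0.02094.
Independent samples: SE of the difference = √(SE₁² + SE₂²) = √(0.0014508481 + 0.0004384836) = 0.04347.
z* for 90% confidence is 1.645, so the margin of error is 1.645 × 0.04347 = 0.07151.
Point estimate p̂₁ − p̂₂ = 0.5790 − 0.4980 = 0.0810.
0.0810 ± 0.07151 → (0.0095, 0.1525).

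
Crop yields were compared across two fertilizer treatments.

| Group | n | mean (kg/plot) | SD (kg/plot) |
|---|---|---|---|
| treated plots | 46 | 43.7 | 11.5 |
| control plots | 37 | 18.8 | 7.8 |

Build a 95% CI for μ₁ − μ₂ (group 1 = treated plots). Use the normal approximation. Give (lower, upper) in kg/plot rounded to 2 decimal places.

(20.73, 29.07)

Per-group SEs: s₁/√n₁ = 11.5/√46 = 1.6956, s₂/√n₂ = 7.8/√37 = 1.2823.
Unpooled SE of the difference: √(2.87505936 + 1.64429329) = 2.1259.
Margin of error = z* · SE = 1.960 × 2.1259 = 4.1668.
x̄₁ − x̄₂ = 43.7 − 18.8 = 24.9000.
CI: 24.9000 ± 4.1668 = (20.73, 29.07).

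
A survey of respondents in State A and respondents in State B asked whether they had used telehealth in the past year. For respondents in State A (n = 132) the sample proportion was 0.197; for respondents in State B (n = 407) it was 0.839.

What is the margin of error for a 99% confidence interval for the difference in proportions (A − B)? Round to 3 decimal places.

The two standard errors are √(0.1970×0.8030/132) = 0.03462 and √(0.8390×0.1610/407) = 0.01822.
Because the samples are independent, SE_diff = √(0.03462² + 0.01822²) = 0.03912.
Using z* = 2.576 for 99%, ME = 2.576 × 0.03912 = 0.10077.

0.101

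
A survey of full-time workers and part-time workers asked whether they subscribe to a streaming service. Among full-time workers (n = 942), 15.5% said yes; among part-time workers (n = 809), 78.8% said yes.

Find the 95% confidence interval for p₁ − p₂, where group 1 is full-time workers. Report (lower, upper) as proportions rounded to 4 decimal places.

Each SE is √(p̂(1−p̂)/n): √(0.1550·0.8450/942) = 0.01179 and √(0.7880·0.2120/809) = 0.01437.
SE(p̂₁ − p̂₂) = √(SE₁² + SE₂²) = √(0.0001390041 + 0.0002064969) = 0.01859, since the two samples are independent.
At 95% confidence z* = 1.960; margin = 1.960 × 0.01859 = 0.03644.
The difference is 0.1550 − 0.7880 = -0.6330, so the interval is -0.6330 ± 0.03644 = (-0.6694, -0.5966).

(-0.6694, -0.5966)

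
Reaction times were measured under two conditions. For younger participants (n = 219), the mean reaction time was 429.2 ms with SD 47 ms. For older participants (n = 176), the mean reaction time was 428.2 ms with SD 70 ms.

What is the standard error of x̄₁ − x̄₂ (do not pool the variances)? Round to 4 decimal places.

SE₁ = s₁/√n₁ = 47/√219 = 3.1760; SE₂ = 70/√176 = 5.2764.
Independent samples, unequal variances: SE_diff = √(SE₁² + SE₂²) = √(10.086976 + 27.84039696) = 6.1585.

6.1585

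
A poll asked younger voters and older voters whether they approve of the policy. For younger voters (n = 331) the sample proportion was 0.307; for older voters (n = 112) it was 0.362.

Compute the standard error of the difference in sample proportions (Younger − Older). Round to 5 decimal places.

Each SE is √(p̂(1−p̂)/n): √(0.3070·0.6930/331) = 0.02535 and √(0.3620·0.6380/112) = 0.04541.
SE(p̂₁ − p̂₂) = √(SE₁² + SE₂²) = √(0.0006426225 + 0.0020620681) = 0.05201, since the two samples are independent.

0.05201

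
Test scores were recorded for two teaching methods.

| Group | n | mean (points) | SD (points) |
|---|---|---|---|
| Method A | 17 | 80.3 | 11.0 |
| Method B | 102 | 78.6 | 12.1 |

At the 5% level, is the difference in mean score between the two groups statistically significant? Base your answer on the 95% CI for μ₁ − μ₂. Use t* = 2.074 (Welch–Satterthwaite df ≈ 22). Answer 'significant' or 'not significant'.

Per-group SEs: s₁/√n₁ = 11.0/√17 = 2.6679, s₂/√n₂ = 12.1/√102 = 1.1981.
Unpooled SE of the difference: √(7.11769041 + 1.43544361) = 2.9246.
Margin of error = t* · SE = 2.074 × 2.9246 = 6.0656.
x̄₁ − x̄₂ = 80.3 − 78.6 = 1.7000.
CI: 1.7000 ± 6.0656 = (-4.3656, 7.7656).
The interval (-4.3656, 7.7656) contains 0, so the difference is not significant.

not significant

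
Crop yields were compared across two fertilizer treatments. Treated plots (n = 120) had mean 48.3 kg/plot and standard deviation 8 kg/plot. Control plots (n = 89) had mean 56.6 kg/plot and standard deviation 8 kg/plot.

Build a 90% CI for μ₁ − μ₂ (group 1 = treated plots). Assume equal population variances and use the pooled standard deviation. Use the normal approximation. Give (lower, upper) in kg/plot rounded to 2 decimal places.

s_p = √[((n₁−1)s₁² + (n₂−1)s₂²)/(n₁+n₂−2)] = √[(119·8² + 88·8²)/207] = 8.0000.
SE = 8.0000·√(1/120 + 1/89) = 1.1191.
With z* = 1.645, margin = 1.645 × 1.1191 = 1.8409.
x̄₁ − x̄₂ = 48.3 − 56.6 = -8.3000; interval -8.3000 ± 1.8409 = (-10.14, -6.46).

(-10.14, -6.46)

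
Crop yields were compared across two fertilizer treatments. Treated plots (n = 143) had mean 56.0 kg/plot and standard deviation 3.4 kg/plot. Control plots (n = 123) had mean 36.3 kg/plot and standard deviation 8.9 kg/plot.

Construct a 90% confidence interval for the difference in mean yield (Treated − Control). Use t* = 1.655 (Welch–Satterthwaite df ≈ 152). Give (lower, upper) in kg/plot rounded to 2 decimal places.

SE₁ = s₁/√n₁ = 3.4/√143 = 0.2843; SE₂ = 8.9/√123 = 0.8025.
Independent samples, unequal variances: SE_diff = √(SE₁² + SE₂²) = √(0.08082649 + 0.64400625) = 0.8514.
t* = 1.655, so margin of error = 1.655 × 0.8514 = 1.4091.
Difference in means = 56.0 − 36.3 = 19.7000.
19.7000 ± 1.4091 → (18.29, 21.11).

(18.29, 21.11)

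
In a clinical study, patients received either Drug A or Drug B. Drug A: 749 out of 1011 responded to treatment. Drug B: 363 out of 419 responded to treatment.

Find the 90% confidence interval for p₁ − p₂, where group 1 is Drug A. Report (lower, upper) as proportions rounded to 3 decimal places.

(-0.161, -0.090)

Sample proportions: 749/1011 = 0.7409, 363/419 = 0.8663.
Each SE is √(p̂(1−p̂)/n): √(0.7409·0.2591/1011) = 0.01378 and √(0.8663·0.1337/419) = 0.01663.
SE(p̂₁ − p̂₂) = √(SE₁² + SE₂²) = √(0.0001898884 + 0.0002765569) = 0.02160, since the two samples are independent.
At 90% confidence z* = 1.645; margin = 1.645 × 0.02160 = 0.03553.
The difference is 0.7409 − 0.8663 = -0.1254, so the interval is -0.1254 ± 0.03553 = (-0.161, -0.090).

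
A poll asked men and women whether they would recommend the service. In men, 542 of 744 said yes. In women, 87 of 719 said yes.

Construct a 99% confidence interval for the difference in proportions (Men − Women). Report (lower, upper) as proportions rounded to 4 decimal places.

(0.5551, 0.6599)

p̂₁ = 542/744 = 0.7285 and p̂₂ = 87/719 = 0.1210.
SE₁ = √(p̂₁(1−p̂₁)/n₁) = √(0.7285·0.2715/744) = 0.01630; SE₂ = √(0.1210·0.8790/719) = 0.01216.
Independent samples: SE of the difference = √(SE₁² + SE₂²) = √(0.00026569 + 0.0001478656) = 0.02034.
z* for 99% confidence is 2.576, so the margin of error is 2.576 × 0.02034 = 0.05240.
Point estimate p̂₁ − p̂₂ = 0.7285 − 0.1210 = 0.6075.
0.6075 ± 0.05240 → (0.5551, 0.6599).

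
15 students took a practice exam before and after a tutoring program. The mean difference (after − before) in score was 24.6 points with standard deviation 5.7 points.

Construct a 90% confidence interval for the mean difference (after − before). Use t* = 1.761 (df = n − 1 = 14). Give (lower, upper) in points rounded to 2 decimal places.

(22.01, 27.19)

This is a matched-pairs design, so SE = s_d/√n = 5.7/√15 = 1.4717.
Margin = 1.761 × 1.4717 = 2.5917; the interval is 24.6 ± 2.5917 = (22.01, 27.19).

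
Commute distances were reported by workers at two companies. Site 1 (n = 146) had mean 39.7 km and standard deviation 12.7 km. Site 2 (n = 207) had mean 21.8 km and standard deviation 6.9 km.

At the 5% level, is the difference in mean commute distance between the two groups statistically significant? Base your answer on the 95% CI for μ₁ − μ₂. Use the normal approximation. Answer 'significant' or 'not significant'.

significant

Standard errors of each mean: 12.7/√146 = 1.0511 and 6.9/√207 = 0.4796.
SE(x̄₁ − x̄₂) = √(1.0511² + 0.4796²) = 1.1553 for independent samples with unequal variances.
With z* = 1.960, the margin is 1.960 × 1.1553 = 2.2644.
x̄₁ − x̄₂ = 39.7 − 21.8 = 17.9000; the interval is 17.9000 ± 2.2644 = (15.6356, 20.1644).
The interval (15.6356, 20.1644) does not contain 0, so the difference is significant.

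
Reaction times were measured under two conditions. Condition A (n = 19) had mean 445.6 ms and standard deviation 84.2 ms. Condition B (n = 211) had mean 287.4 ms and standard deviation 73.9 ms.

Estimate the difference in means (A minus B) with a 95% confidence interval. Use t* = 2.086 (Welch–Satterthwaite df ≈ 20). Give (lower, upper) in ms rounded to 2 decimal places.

Standard errors of each mean: 84.2/√19 = 19.3168 and 73.9/√211 = 5.0875.
SE(x̄₁ − x̄₂) = √(19.3168² + 5.0875²) = 19.9755 for independent samples with unequal variances.
With t* = 2.086, the margin is 2.086 × 19.9755 = 41.6689.
x̄₁ − x̄₂ = 445.6 − 287.4 = 158.2000; the interval is 158.2000 ± 41.6689 = (116.53, 199.87).

(116.53, 199.87)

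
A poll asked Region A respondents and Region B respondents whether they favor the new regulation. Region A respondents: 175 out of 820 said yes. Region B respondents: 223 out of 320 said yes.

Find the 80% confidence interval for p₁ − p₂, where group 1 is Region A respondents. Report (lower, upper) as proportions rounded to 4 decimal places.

(-0.5212, -0.4458)

First, p̂₁ = 175/820 = 0.2134; p̂₂ = 223/320 = 0.6969.
The two standard errors are √(0.2134×0.7866/820) = 0.01431 and √(0.6969×0.3031/320) = 0.02569.
Because the samples are independent, SE_diff = √(0.01431² + 0.02569²) = 0.02941.
Using z* = 1.282 for 80%, ME = 1.282 × 0.02941 = 0.03770.
p̂₁ − p̂₂ = -0.4835; interval -0.4835 ± 0.03770 gives (-0.5212, -0.4458).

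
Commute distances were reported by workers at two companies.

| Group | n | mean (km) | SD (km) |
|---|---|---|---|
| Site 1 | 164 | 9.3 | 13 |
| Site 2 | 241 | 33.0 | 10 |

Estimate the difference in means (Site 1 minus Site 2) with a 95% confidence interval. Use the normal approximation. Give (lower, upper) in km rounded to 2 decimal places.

Standard errors of each mean: 13/√164 = 1.0151 and 10/√241 = 0.6442.
SE(x̄₁ − x̄₂) = √(1.0151² + 0.6442²) = 1.2023 for independent samples with unequal variances.
With z* = 1.960, the margin is 1.960 × 1.2023 = 2.3565.
x̄₁ − x̄₂ = 9.3 − 33.0 = -23.7000; the interval is -23.7000 ± 2.3565 = (-26.06, -21.34).

(-26.06, -21.34)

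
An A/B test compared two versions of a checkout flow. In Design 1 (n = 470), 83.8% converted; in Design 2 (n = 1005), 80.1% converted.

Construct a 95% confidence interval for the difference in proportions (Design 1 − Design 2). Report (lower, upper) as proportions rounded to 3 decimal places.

Each SE is √(p̂(1−p̂)/n): √(0.8380·0.1620/470) = 0.01700 and √(0.8010·0.1990/1005) = 0.01259.
SE(p̂₁ − p̂₂) = √(SE₁² + SE₂²) = √(0.000289 + 0.0001585081) = 0.02115, since the two samples are independent.
At 95% confidence z* = 1.960; margin = 1.960 × 0.02115 = 0.04145.
The difference is 0.8380 − 0.8010 = 0.0370, so the interval is 0.0370 ± 0.04145 = (-0.004, 0.078).

(-0.004, 0.078)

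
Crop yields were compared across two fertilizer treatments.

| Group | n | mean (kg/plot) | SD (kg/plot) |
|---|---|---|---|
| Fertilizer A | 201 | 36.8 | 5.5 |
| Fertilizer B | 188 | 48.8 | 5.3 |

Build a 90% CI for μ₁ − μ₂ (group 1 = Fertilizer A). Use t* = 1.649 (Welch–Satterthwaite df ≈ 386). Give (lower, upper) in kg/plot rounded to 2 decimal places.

SE₁ = s₁/√n₁ = 5.5/√201 = 0.3879; SE₂ = 5.3/√188 = 0.3865.
Independent samples, unequal variances: SE_diff = √(SE₁² + SE₂²) = √(0.15046641 + 0.14938225) = 0.5476.
t* = 1.649, so margin of error = 1.649 × 0.5476 = 0.9030.
Difference in means = 36.8 − 48.8 = -12.0000.
-12.0000 ± 0.9030 → (-12.90, -11.10).

(-12.90, -11.10)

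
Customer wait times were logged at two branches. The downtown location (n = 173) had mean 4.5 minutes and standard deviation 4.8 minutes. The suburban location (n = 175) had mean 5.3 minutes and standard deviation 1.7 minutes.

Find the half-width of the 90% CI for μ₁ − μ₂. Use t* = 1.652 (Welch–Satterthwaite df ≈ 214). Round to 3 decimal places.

Standard errors of each mean: 4.8/√173 = 0.3649 and 1.7/√175 = 0.1285.
SE(x̄₁ − x̄₂) = √(0.3649² + 0.1285²) = 0.3869 for independent samples with unequal variances.
With t* = 1.652, the margin is 1.652 × 0.3869 = 0.6392.

0.639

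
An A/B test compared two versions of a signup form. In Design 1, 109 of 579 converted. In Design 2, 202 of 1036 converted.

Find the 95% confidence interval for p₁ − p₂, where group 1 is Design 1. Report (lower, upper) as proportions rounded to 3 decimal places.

p̂₁ = 109/579 = 0.1883 and p̂₂ = 202/1036 = 0.1950.
SE₁ = √(p̂₁(1−p̂₁)/n₁) = √(0.1883·0.8117/579) = 0.01625; SE₂ = √(0.1950·0.8050/1036) = 0.01231.
Independent samples: SE of the difference = √(SE₁² + SE₂²) = √(0.0002640625 + 0.0001515361) = 0.02039.
z* for 95% confidence is 1.960, so the margin of error is 1.960 × 0.02039 = 0.03996.
Point estimate p̂₁ − p̂₂ = 0.1883 − 0.1950 = -0.0067.
-0.0067 ± 0.03996 → (-0.047, 0.033).

(-0.047, 0.033)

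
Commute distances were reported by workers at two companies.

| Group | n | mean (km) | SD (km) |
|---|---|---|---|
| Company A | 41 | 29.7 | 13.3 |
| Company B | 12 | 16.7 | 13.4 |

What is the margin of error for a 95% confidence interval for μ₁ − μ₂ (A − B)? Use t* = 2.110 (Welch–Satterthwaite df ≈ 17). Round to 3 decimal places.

SE₁ = s₁/√n₁ = 13.3/√41 = 2.0771; SE₂ = 13.4/√12 = 3.8682.
Independent samples, unequal variances: SE_diff = √(SE₁² + SE₂²) = √(4.31434441 + 14.96297124) = 4.3906.
t* = 2.110, so margin of error = 2.110 × 4.3906 = 9.2642.

9.264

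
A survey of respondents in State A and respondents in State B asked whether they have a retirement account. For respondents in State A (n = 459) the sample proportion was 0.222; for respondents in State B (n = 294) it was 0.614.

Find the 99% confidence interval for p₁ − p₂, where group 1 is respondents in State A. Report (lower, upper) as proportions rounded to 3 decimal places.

The two standard errors are √(0.2220×0.7780/459) = 0.01940 and √(0.6140×0.3860/294) = 0.02839.
Because the samples are independent, SE_diff = √(0.01940² + 0.02839²) = 0.03439.
Using z* = 2.576 for 99%, ME = 2.576 × 0.03439 = 0.08859.
p̂₁ − p̂₂ = -0.3920; interval -0.3920 ± 0.08859 gives (-0.481, -0.303).

(-0.481, -0.303)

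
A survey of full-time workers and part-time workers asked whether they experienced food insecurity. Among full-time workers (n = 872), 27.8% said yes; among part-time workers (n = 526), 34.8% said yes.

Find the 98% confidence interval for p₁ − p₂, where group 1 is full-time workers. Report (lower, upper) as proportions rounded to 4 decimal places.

(-0.1298, -0.0102)

Each SE is √(p̂(1−p̂)/n): √(0.2780·0.7220/872) = 0.01517 and √(0.3480·0.6520/526) = 0.02077.
SE(p̂₁ − p̂₂) = √(SE₁² + SE₂²) = √(0.0002301289 + 0.0004313929) = 0.02572, since the two samples are independent.
At 98% confidence z* = 2.326; margin = 2.326 × 0.02572 = 0.05982.
The difference is 0.2780 − 0.3480 = -0.0700, so the interval is -0.0700 ± 0.05982 = (-0.1298, -0.0102).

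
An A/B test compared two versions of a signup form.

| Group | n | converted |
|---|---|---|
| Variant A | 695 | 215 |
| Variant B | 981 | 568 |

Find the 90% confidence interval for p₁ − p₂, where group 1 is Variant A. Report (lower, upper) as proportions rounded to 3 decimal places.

p̂₁ = 215/695 = 0.3094 and p̂₂ = 568/981 = 0.5790.
SE₁ = √(p̂₁(1−p̂₁)/n₁) = √(0.3094·0.6906/695) = 0.01753; SE₂ = √(0.5790·0.4210/981) = 0.01576.
Independent samples: SE of the difference = √(SE₁² + SE₂²) = √(0.0003073009 + 0.0002483776) = 0.02357.
z* for 90% confidence is 1.645, so the margin of error is 1.645 × 0.02357 = 0.03877.
Point estimate p̂₁ − p̂₂ = 0.3094 − 0.5790 = -0.2696.
-0.2696 ± 0.03877 → (-0.308, -0.231).

(-0.308, -0.231)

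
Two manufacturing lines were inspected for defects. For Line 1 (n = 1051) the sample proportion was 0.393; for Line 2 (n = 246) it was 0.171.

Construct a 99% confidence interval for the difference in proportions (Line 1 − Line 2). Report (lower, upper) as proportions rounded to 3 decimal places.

(0.149, 0.295)

Each SE is √(p̂(1−p̂)/n): √(0.3930·0.6070/1051) = 0.01507 and √(0.1710·0.8290/246) = 0.02401.
SE(p̂₁ − p̂₂) = √(SE₁² + SE₂²) = √(0.0002271049 + 0.0005764801) = 0.02835, since the two samples are independent.
At 99% confidence z* = 2.576; margin = 2.576 × 0.02835 = 0.07303.
The difference is 0.3930 − 0.1710 = 0.2220, so the interval is 0.2220 ± 0.07303 = (0.149, 0.295).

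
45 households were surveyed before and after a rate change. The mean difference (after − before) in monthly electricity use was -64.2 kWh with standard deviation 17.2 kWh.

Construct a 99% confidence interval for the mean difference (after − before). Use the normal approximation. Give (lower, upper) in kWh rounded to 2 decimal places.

This is a matched-pairs design, so SE = s_d/√n = 17.2/√45 = 2.5640.
Margin = 2.576 × 2.5640 = 6.6049; the interval is -64.2 ± 6.6049 = (-70.80, -57.60).

(-70.80, -57.60)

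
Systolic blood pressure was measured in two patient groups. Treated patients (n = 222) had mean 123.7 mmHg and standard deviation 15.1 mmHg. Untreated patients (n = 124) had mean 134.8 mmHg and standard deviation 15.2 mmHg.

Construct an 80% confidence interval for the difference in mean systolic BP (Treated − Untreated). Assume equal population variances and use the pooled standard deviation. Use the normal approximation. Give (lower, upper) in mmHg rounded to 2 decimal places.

(-13.28, -8.92)

Pooled variance s_p² = [221·15.1² + 123·15.2²] / (222+124−2) = 229.0934, so s_p = 15.1358.
SE_diff = s_p·√(1/n₁ + 1/n₂) = 15.1358·√(1/222 + 1/124) = 1.6969.
z* = 1.282; margin = 1.282 × 1.6969 = 2.1754.
Difference = 123.7 − 134.8 = -11.1000.
-11.1000 ± 2.1754 → (-13.28, -8.92).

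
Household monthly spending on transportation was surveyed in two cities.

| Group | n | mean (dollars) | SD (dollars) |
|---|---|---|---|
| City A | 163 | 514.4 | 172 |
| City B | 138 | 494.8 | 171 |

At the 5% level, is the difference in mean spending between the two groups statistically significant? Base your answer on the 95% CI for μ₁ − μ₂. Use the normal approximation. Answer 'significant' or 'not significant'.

not significant

Per-group SEs: s₁/√n₁ = 172/√163 = 13.4721, s₂/√n₂ = 171/√138 = 14.5565.
Unpooled SE of the difference: √(181.49747841 + 211.89169225) = 19.8340.
Margin of error = z* · SE = 1.960 × 19.8340 = 38.8746.
x̄₁ − x̄₂ = 514.4 − 494.8 = 19.6000.
CI: 19.6000 ± 38.8746 = (-19.2746, 58.4746).
The interval (-19.2746, 58.4746) contains 0, so the difference is not significant.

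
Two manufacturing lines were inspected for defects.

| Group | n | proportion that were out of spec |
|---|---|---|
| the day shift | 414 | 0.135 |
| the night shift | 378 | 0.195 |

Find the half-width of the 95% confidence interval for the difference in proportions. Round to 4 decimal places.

0.0518

The two standard errors are √(0.1350×0.8650/414) = 0.01679 and √(0.1950×0.8050/378) = 0.02038.
Because the samples are independent, SE_diff = √(0.01679² + 0.02038²) = 0.02641.
Using z* = 1.960 for 95%, ME = 1.960 × 0.02641 = 0.05176.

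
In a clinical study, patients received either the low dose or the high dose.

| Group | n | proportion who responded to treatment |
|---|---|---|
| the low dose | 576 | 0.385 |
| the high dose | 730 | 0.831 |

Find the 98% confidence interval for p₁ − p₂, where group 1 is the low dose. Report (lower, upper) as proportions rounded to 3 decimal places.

SE₁ = √(p̂₁(1−p̂₁)/n₁) = √(0.3850·0.6150/576) = 0.02027; SE₂ = √(0.8310·0.1690/730) = 0.01387.
Independent samples: SE of the difference = √(SE₁² + SE₂²) = √(0.0004108729 + 0.0001923769) = 0.02456.
z* for 98% confidence is 2.326, so the margin of error is 2.326 × 0.02456 = 0.05713.
Point estimate p̂₁ − p̂₂ = 0.3850 − 0.8310 = -0.4460.
-0.4460 ± 0.05713 → (-0.503, -0.389).

(-0.503, -0.389)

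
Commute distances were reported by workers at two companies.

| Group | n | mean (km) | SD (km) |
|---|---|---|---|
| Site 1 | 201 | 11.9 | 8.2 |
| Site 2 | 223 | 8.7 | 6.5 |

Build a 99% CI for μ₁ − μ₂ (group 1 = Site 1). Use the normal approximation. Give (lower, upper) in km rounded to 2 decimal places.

(1.34, 5.06)

Per-group SEs: s₁/√n₁ = 8.2/√201 = 0.5784, s₂/√n₂ = 6.5/√223 = 0.4353.
Unpooled SE of the difference: √(0.33454656 + 0.18948609) = 0.7239.
Margin of error = z* · SE = 2.576 × 0.7239 = 1.8648.
x̄₁ − x̄₂ = 11.9 − 8.7 = 3.2000.
CI: 3.2000 ± 1.8648 = (1.34, 5.06).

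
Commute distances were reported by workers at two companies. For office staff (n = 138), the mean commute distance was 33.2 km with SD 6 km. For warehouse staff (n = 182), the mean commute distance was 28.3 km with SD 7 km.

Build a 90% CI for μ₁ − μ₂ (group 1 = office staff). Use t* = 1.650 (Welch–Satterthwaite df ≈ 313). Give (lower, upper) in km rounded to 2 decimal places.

(3.70, 6.10)

SE₁ = s₁/√n₁ = 6/√138 = 0.5108; SE₂ = 7/√182 = 0.5189.
Independent samples, unequal variances: SE_diff = √(SE₁² + SE₂²) = √(0.26091664 + 0.26925721) = 0.7281.
t* = 1.650, so margin of error = 1.650 × 0.7281 = 1.2014.
Difference in means = 33.2 − 28.3 = 4.9000.
4.9000 ± 1.2014 → (3.70, 6.10).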